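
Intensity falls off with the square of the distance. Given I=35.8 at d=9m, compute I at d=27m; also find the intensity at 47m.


I₁d₁² = I₂d₂²
I at 27m = 35.8 × (9/27)² = 35.8 × 81/729 = 2899.8/729 ≈ 3.9778
I at 47m = 35.8 × (9/47)² = 35.8 × 81/2209 = 2899.8/2209 ≈ 1.3127
= 3.9778 and 1.3127

3.9778 and 1.3127


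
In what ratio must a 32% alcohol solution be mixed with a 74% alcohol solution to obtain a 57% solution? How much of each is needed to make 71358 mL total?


Let x parts of 32% mix with y parts of 74%.
32x + 74y = 57(x + y)
32x + 74y = 57x + 57y
x(32 - 57) = y(57 - 74)
x/y = (74 - 57)/(57 - 32) = 17/25
Simplify: 17:25
Total parts = 42; one part = 71358/42 = 1699.00 mL
32% solution: 17×1699.00 = 28883.00 mL
74% solution: 25×1699.00 = 42475.00 mL
= ratio 17:25; 28883.00 mL and 42475.00 mL

ratio 17:25; 28883.00 mL and 42475.00 mL


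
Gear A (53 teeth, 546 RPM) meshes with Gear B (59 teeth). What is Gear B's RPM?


Gear ratio = 53:59 = 53:59
RPM_B = RPM_A × (teeth_A / teeth_B)
= 546 × (53/59)
= 490.5 RPM

490.5 RPM


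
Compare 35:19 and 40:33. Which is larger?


35/19 = 1.8421
40/33 = 1.2121
1.8421 > 1.2121, so 35:19 is greater
= 35:19

35:19


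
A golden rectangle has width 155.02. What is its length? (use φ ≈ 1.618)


φ = (1 + √5) / 2 ≈ 1.618
Length = width × φ = 155.02 × 1.618 = 250.82236
≈ 250.82

250.82


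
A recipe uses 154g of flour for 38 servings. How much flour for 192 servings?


Direct proportion: y/x = constant
k = 154/38 ≈ 4.0526
y₂ = k × 192 = 154 × 192 / 38 = 29568/38
≈ 778.11

778.11


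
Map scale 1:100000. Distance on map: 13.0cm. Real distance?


Real distance = map distance × scale
= 13.0cm × 100000
= 1300000 cm = 13000.0 m
= 13.000 km

13.000 km


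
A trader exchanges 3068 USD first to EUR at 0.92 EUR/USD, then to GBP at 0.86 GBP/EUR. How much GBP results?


Step 1: 3068 USD × 0.92 = 2822.56 EUR
Step 2: 2822.56 EUR × 0.86 = 2427.40 GBP
Implied rate USD→GBP = 0.92 × 0.86 = 0.7912
= 2427.40 GBP

2427.40 GBP


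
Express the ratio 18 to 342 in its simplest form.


GCD(18, 342) = 18
18/18 : 342/18
= 1:19

1:19


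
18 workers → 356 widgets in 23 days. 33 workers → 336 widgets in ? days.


Days ∝ work / workers, so d₂ = d₁ × (m₁/m₂) × (w₂/w₁)
Workers factor (inverse): 18/33 ≈ 0.5455
Work factor (direct): 336/356 ≈ 0.9438
d₂ = 23 × 18/33 × 336/356 = (23 × 18 × 336) / (33 × 356) = 139104/11748
≈ 11.84 days

11.84 days


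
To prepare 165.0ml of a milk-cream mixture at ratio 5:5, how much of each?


Total parts = 5 + 5 = 10
milk: 165.0 × 5/10 = 82.5ml
cream: 165.0 × 5/10 = 82.5ml
= 82.5ml and 82.5ml

82.5ml and 82.5ml


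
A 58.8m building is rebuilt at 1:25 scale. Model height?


Model size = real / scale
= 58.8 / 25
= 2.3520 m

2.3520 m


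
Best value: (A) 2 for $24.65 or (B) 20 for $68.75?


Deal A: $24.65/2 = $12.3250/unit
Deal B: $68.75/20 = $3.4375/unit
B is cheaper per unit
= Deal B

Deal B


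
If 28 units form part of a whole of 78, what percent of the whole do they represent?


Percentage = (part / whole) × 100
= (28 / 78) × 100
≈ 35.90%

35.90%


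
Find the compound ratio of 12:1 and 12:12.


Compound ratio = (12×12) : (1×12)
= 144:12
GCD = 12
= 12:1

12:1


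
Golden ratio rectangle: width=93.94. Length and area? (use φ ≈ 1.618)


φ = (1 + √5) / 2 ≈ 1.618
Length = width × φ = 93.94 × 1.618 = 151.99492
≈ 151.99
Area = width × length = 93.94 × 151.99492 = 14278.4027848 ≈ 14278.40
= Length: 151.99, Area: 14278.40

Length: 151.99, Area: 14278.40


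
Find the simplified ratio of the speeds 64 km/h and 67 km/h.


Ratio = 64:67
GCD = 1
Simplified = 64:67
Time ratio (same distance) = 67:64
Speed ratio = 64:67

64:67


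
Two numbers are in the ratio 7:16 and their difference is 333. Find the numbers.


Let A = 7k, B = 16k.
16k - 7k = 333
9k = 333 → k = 333/9 = 37
A = 7×37 = 259, B = 16×37 = 592
= A = 259, B = 592

A = 259, B = 592


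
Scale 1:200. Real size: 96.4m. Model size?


Model size = real / scale
= 96.4 / 200
= 0.4820 m

0.4820 m


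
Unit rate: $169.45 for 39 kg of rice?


Unit rate = total / quantity
= 169.45 / 39
= $4.34 per unit

$4.34 per unit


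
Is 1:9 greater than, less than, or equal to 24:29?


1/9 = 0.1111
24/29 = 0.8276
0.1111 < 0.8276, so 1:9 is less
= less than

less than


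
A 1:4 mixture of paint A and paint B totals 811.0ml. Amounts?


Total parts = 1 + 4 = 5
paint A: 811.0 × 1/5 = 162.2ml
paint B: 811.0 × 4/5 = 648.8ml
= 162.2ml and 648.8ml

162.2ml and 648.8ml


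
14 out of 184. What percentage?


Percentage = (part / whole) × 100
= (14 / 184) × 100
≈ 7.61%

7.61%


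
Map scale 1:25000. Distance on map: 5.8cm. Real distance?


Real distance = map distance × scale
= 5.8cm × 25000
= 145000 cm = 1450.0 m
= 1.450 km

1.450 km


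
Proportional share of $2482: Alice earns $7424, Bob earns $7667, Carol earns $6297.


Total income = 7424 + 7667 + 6297 = $21388
Alice: $2482 × 7424/21388 = $861.53
Bob: $2482 × 7667/21388 = $889.73
Carol: $2482 × 6297/21388 = $730.74
= Alice: $861.53, Bob: $889.73, Carol: $730.74

Alice: $861.53, Bob: $889.73, Carol: $730.74


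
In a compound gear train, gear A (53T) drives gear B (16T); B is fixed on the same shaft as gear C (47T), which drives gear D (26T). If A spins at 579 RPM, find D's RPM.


Stage 1: RPM_B = RPM_A × t_A/t_B = 579 × 53/16 = 30687/16 ≈ 1917.94
B and C share a shaft → RPM_C = RPM_B
Stage 2: RPM_D = RPM_C × t_C/t_D = RPM_A × (t_A×t_C)/(t_B×t_D)
Overall ratio = (53×47)/(16×26) = 2491/416
RPM_D = 579 × 2491/416 = 1442289/416
≈ 3467.04 RPM

3467.04 RPM


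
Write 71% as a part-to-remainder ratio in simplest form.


71% means 71 parts out of 100; remainder = 29
Part : remainder = 71:29
GCD = 1
= 71:29

71:29


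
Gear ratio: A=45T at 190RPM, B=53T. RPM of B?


Gear ratio = 45:53 = 45:53
RPM_B = RPM_A × (teeth_A / teeth_B)
= 190 × (45/53)
= 161.3 RPM

161.3 RPM


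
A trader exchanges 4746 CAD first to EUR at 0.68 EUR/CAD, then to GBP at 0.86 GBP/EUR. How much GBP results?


Step 1: 4746 CAD × 0.68 = 3227.28 EUR
Step 2: 3227.28 EUR × 0.86 = 2775.46 GBP
Implied rate CAD→GBP = 0.68 × 0.86 = 0.5848
= 2775.46 GBP

2775.46 GBP


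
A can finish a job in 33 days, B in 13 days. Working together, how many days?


Rate of A = 1/33 per day
Rate of B = 1/13 per day
Combined rate = 1/33 + 1/13 = 46/429 ≈ 0.1072 per day
Days = 1 / combined rate = 429/46
≈ 9.33 days

9.33 days


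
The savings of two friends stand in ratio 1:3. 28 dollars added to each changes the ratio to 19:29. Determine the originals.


Let A = 1k, B = 3k.
(1k + 28) / (3k + 28) = 19/29
Cross-multiply: 29(1k + 28) = 19(3k + 28)
29k + 812 = 57k + 532
29k - 57k = 532 - 812
-28k = -280
k = -280/-28 = 10
A = 1×10 = 10, B = 3×10 = 30
= A = 10, B = 30

A = 10, B = 30


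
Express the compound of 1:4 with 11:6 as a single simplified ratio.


Compound ratio = (1×11) : (4×6)
= 11:24
GCD = 1
= 11:24

11:24


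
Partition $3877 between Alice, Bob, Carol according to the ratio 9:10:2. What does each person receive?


Total parts = 9 + 10 + 2 = 21
Alice: 3877 × 9/21 = 1661.57
Bob: 3877 × 10/21 = 1846.19
Carol: 3877 × 2/21 = 369.24
= Alice: $1661.57, Bob: $1846.19, Carol: $369.24

Alice: $1661.57, Bob: $1846.19, Carol: $369.24


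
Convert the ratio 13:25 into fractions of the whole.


Total parts = 13 + 25 = 38
First part: 13/38 = 13/38
Second part: 25/38 = 25/38
= 13/38 and 25/38

13/38 and 25/38


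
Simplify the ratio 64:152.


GCD(64, 152) = 8
64/8 : 152/8
= 8:19

8:19


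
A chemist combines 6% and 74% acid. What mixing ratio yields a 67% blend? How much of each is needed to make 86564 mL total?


Let x parts of 6% mix with y parts of 74%.
6x + 74y = 67(x + y)
6x + 74y = 67x + 67y
x(6 - 67) = y(67 - 74)
x/y = (74 - 67)/(67 - 6) = 7/61
Simplify: 7:61
Total parts = 68; one part = 86564/68 = 1273.00 mL
6% solution: 7×1273.00 = 8911.00 mL
74% solution: 61×1273.00 = 77653.00 mL
= ratio 7:61; 8911.00 mL and 77653.00 mL

ratio 7:61; 8911.00 mL and 77653.00 mL


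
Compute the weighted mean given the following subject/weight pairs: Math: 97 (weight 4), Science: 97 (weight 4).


Numerator = 97×4 + 97×4
= 388 + 388
= 776
Total weight = 8
Weighted avg = 776/8
= 97.00

97.00


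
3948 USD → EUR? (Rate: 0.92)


Amount × rate = 3948 × 0.92
= 3632.16 EUR

3632.16 EUR


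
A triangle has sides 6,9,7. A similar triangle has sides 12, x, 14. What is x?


Scale factor = 12/6 = 2
Missing side = 9 × 2
= 18.0

18.0


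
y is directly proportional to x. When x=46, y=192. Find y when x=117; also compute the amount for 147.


Direct proportion: y/x = constant
k = 192/46 ≈ 4.1739
y at x=117: k × 117 = 192 × 117 / 46 = 22464/46 ≈ 488.35
y at x=147: k × 147 = 192 × 147 / 46 = 28224/46 ≈ 613.57
= 488.35 and 613.57

488.35 and 613.57


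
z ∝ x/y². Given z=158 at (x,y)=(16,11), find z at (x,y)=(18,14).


z = k·x/y²
Solve for k using the known point: k = z·y²/x = 158×121/16 = 19118/16 = 1194.8750
Now evaluate at x=18, y=14:
z = k × 18 / 196 = (19118 × 18) / (16 × 196) = 344124/3136
≈ 109.7334

109.7334


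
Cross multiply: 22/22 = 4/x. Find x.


Cross multiply: 22 × x = 22 × 4
22x = 88
x = 88 / 22
= 4.00

4.00


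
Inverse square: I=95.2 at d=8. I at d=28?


I₁d₁² = I₂d₂²
I₂ = I₁ × (d₁/d₂)²
= 95.2 × (8/28)²
= 95.2 × 64/784
= 6092.8/784
≈ 7.7714

7.7714


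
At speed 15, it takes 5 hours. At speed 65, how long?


Inverse proportion: x × y = constant
k = 15 × 5 = 75
y₂ = k / 65 = 75 / 65
= 1.15

1.15


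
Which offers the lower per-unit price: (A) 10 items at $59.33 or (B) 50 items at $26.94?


Deal A: $59.33/10 = $5.9330/unit
Deal B: $26.94/50 = $0.5388/unit
B is cheaper per unit
= Deal B

Deal B


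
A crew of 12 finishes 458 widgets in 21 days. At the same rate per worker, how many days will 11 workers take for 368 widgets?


Days ∝ work / workers, so d₂ = d₁ × (m₁/m₂) × (w₂/w₁)
Workers factor (inverse): 12/11 ≈ 1.0909
Work factor (direct): 368/458 ≈ 0.8035
d₂ = 21 × 12/11 × 368/458 = (21 × 12 × 368) / (11 × 458) = 92736/5038
≈ 18.41 days

18.41 days


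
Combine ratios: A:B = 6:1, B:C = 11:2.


Match B: multiply A:B by 11 → 66:11
Multiply B:C by 1 → 11:2
Combined: 66:11:2
GCD = 1
= 66:11:2

66:11:2


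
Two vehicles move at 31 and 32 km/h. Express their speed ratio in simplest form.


Ratio = 31:32
GCD = 1
Simplified = 31:32
Time ratio (same distance) = 32:31
Speed ratio = 31:32

31:32


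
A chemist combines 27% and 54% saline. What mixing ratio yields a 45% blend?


Let x parts of 27% mix with y parts of 54%.
27x + 54y = 45(x + y)
27x + 54y = 45x + 45y
x(27 - 45) = y(45 - 54)
x/y = (54 - 45)/(45 - 27) = 9/18
Simplify: 1:2
= 1:2

1:2


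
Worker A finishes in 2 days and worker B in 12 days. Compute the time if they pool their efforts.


Rate of A = 1/2 per day
Rate of B = 1/12 per day
Combined rate = 1/2 + 1/12 = 14/24 ≈ 0.5833 per day
Days = 1 / combined rate = 24/14
≈ 1.71 days

1.71 days


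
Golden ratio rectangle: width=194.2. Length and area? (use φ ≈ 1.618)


φ = (1 + √5) / 2 ≈ 1.618
Length = width × φ = 194.2 × 1.618 = 314.2156
≈ 314.22
Area = width × length = 194.2 × 314.2156 = 61020.66952 ≈ 61020.67
= Length: 314.22, Area: 61020.67

Length: 314.22, Area: 61020.67


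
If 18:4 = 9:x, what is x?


Cross multiply: 18 × x = 4 × 9
18x = 36
x = 36 / 18
= 2.00

2.00


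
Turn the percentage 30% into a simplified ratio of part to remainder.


30% means 30 parts out of 100; remainder = 70
Part : remainder = 30:70
GCD = 10
= 3:7

3:7


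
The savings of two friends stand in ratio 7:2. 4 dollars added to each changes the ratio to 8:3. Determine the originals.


Let A = 7k, B = 2k.
(7k + 4) / (2k + 4) = 8/3
Cross-multiply: 3(7k + 4) = 8(2k + 4)
21k + 12 = 16k + 32
21k - 16k = 32 - 12
5k = 20
k = 20/5 = 4
A = 7×4 = 28, B = 2×4 = 8
= A = 28, B = 8

A = 28, B = 8


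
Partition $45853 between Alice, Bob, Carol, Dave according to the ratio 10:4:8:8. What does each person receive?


Total parts = 10 + 4 + 8 + 8 = 30
Alice: 45853 × 10/30 = 15284.33
Bob: 45853 × 4/30 = 6113.73
Carol: 45853 × 8/30 = 12227.47
Dave: 45853 × 8/30 = 12227.47
= Alice: $15284.33, Bob: $6113.73, Carol: $12227.47, Dave: $12227.47

Alice: $15284.33, Bob: $6113.73, Carol: $12227.47, Dave: $12227.47


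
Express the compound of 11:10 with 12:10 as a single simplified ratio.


Compound ratio = (11×12) : (10×10)
= 132:100
GCD = 4
= 33:25

33:25


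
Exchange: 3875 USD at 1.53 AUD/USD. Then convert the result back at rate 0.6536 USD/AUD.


Amount × rate = 3875 × 1.53 = 5928.75 AUD
Round-trip: 5928.75 × 0.6536 = 3875.03 USD
= 5928.75 AUD, then 3875.03 USD

5928.75 AUD, then 3875.03 USD


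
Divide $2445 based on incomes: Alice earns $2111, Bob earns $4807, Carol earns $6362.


Total income = 2111 + 4807 + 6362 = $13280
Alice: $2445 × 2111/13280 = $388.66
Bob: $2445 × 4807/13280 = $885.02
Carol: $2445 × 6362/13280 = $1171.32
= Alice: $388.66, Bob: $885.02, Carol: $1171.32

Alice: $388.66, Bob: $885.02, Carol: $1171.32


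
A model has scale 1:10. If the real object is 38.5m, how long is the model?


Model size = real / scale
= 38.5 / 10
= 3.8500 m

3.8500 m


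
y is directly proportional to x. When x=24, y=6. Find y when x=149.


Direct proportion: y/x = constant
k = 6/24 = 0.2500
y₂ = k × 149 = 6 × 149 / 24 = 894/24
= 37.25

37.25


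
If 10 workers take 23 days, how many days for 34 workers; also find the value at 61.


Inverse proportion: x × y = constant
k = 10 × 23 = 230
At x=34: k/34 = 6.76
At x=61: k/61 = 3.77
= 6.76 and 3.77

6.76 and 3.77


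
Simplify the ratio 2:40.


GCD(2, 40) = 2
2/2 : 40/2
= 1:20

1:20


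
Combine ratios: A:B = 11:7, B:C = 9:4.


Match B: multiply A:B by 9 → 99:63
Multiply B:C by 7 → 63:28
Combined: 99:63:28
GCD = 1
= 99:63:28

99:63:28


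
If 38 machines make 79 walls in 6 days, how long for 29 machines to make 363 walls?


Days ∝ work / workers, so d₂ = d₁ × (m₁/m₂) × (w₂/w₁)
Workers factor (inverse): 38/29 ≈ 1.3103
Work factor (direct): 363/79 ≈ 4.5949
d₂ = 6 × 38/29 × 363/79 = (6 × 38 × 363) / (29 × 79) = 82764/2291
≈ 36.13 days

36.13 days


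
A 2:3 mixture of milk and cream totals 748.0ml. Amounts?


Total parts = 2 + 3 = 5
milk: 748.0 × 2/5 = 299.2ml
cream: 748.0 × 3/5 = 448.8ml
= 299.2ml and 448.8ml

299.2ml and 448.8ml


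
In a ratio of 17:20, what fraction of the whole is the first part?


Total parts = 17 + 20 = 37
First part: 17/37 = 17/37
= 17/37

17/37


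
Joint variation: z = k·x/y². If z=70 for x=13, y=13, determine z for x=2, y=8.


z = k·x/y²
Solve for k using the known point: k = z·y²/x = 70×169/13 = 11830/13 = 910.0000
Now evaluate at x=2, y=8:
z = k × 2 / 64 = (11830 × 2) / (13 × 64) = 23660/832
= 28.4375

28.4375


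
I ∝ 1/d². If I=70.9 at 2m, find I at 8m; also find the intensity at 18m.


I₁d₁² = I₂d₂²
I at 8m = 70.9 × (2/8)² = 70.9 × 4/64 = 283.6/64 ≈ 4.4313
I at 18m = 70.9 × (2/18)² = 70.9 × 4/324 = 283.6/324 ≈ 0.8753
= 4.4313 and 0.8753

4.4313 and 0.8753


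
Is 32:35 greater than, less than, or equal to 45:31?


32/35 = 0.9143
45/31 = 1.4516
0.9143 < 1.4516, so 32:35 is less
= less than

less than


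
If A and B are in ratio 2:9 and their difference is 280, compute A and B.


Let A = 2k, B = 9k.
9k - 2k = 280
7k = 280 → k = 280/7 = 40
A = 2×40 = 80, B = 9×40 = 360
= A = 80, B = 360

A = 80, B = 360


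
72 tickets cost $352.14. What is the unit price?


Unit rate = total / quantity
= 352.14 / 72
= $4.89 per unit

$4.89 per unit


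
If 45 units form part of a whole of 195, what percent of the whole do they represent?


Percentage = (part / whole) × 100
= (45 / 195) × 100
≈ 23.08%

23.08%


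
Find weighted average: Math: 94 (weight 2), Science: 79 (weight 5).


Numerator = 94×2 + 79×5
= 188 + 395
= 583
Total weight = 7
Weighted avg = 583/7
= 83.29

83.29


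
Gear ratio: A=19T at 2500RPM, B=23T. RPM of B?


Gear ratio = 19:23 = 19:23
RPM_B = RPM_A × (teeth_A / teeth_B)
= 2500 × (19/23)
= 2065.2 RPM

2065.2 RPM


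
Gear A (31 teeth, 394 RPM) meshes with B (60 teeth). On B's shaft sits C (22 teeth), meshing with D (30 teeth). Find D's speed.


Stage 1: RPM_B = RPM_A × t_A/t_B = 394 × 31/60 = 12214/60 ≈ 203.57
B and C share a shaft → RPM_C = RPM_B
Stage 2: RPM_D = RPM_C × t_C/t_D = RPM_A × (t_A×t_C)/(t_B×t_D)
Overall ratio = (31×22)/(60×30) = 682/1800
RPM_D = 394 × 682/1800 = 268708/1800
≈ 149.28 RPM

149.28 RPM


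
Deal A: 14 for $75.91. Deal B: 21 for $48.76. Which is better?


Deal A: $75.91/14 = $5.4221/unit
Deal B: $48.76/21 = $2.3219/unit
B is cheaper per unit
= Deal B

Deal B


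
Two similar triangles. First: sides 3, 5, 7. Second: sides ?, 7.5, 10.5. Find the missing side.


Scale factor = 7.5/5 = 1.5
Missing side = 3 × 1.5
= 4.5

4.5


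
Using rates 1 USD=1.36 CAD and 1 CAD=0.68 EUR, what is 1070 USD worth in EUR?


Step 1: 1070 USD × 1.36 = 1455.20 CAD
Step 2: 1455.20 CAD × 0.68 = 989.54 EUR
Implied rate USD→EUR = 1.36 × 0.68 = 0.9248
= 989.54 EUR

989.54 EUR


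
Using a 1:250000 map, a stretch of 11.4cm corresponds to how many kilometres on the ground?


Real distance = map distance × scale
= 11.4cm × 250000
= 2850000 cm = 28500.0 m
= 28.500 km

28.500 km


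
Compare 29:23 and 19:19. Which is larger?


29/23 = 1.2609
19/19 = 1.0000
1.2609 > 1.0000, so 29:23 is greater
= 29:23

29:23


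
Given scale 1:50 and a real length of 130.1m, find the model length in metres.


Model size = real / scale
= 130.1 / 50
= 2.6020 m

2.6020 m


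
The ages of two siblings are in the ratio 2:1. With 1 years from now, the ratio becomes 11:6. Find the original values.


Let A = 2k, B = 1k.
(2k + 1) / (1k + 1) = 11/6
Cross-multiply: 6(2k + 1) = 11(1k + 1)
12k + 6 = 11k + 11
12k - 11k = 11 - 6
1k = 5
k = 5/1 = 5
A = 2×5 = 10, B = 1×5 = 5
= A = 10, B = 5

A = 10, B = 5


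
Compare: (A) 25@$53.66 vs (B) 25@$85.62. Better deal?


Deal A: $53.66/25 = $2.1464/unit
Deal B: $85.62/25 = $3.4248/unit
A is cheaper per unit
= Deal A

Deal A


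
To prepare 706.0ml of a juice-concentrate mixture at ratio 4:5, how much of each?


Total parts = 4 + 5 = 9
juice: 706.0 × 4/9 = 313.8ml
concentrate: 706.0 × 5/9 = 392.2ml
= 313.8ml and 392.2ml

313.8ml and 392.2ml


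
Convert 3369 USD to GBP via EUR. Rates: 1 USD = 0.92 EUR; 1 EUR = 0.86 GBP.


Step 1: 3369 USD × 0.92 = 3099.48 EUR
Step 2: 3099.48 EUR × 0.86 = 2665.55 GBP
Implied rate USD→GBP = 0.92 × 0.86 = 0.7912
= 2665.55 GBP

2665.55 GBP


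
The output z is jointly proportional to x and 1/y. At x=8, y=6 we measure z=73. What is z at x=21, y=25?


z = k·x/y
Solve for k using the known point: k = z·y/x = 73×6/8 = 438/8 = 54.7500
Now evaluate at x=21, y=25:
z = k × 21 / 25 = (438 × 21) / (8 × 25) = 9198/200
= 45.9900

45.9900


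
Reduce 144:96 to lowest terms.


GCD(144, 96) = 48
144/48 : 96/48
= 3:2

3:2


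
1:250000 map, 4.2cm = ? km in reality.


Real distance = map distance × scale
= 4.2cm × 250000
= 1050000 cm = 10500.0 m
= 10.500 km

10.500 km


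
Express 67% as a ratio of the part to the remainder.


67% means 67 parts out of 100; remainder = 33
Part : remainder = 67:33
GCD = 1
= 67:33

67:33


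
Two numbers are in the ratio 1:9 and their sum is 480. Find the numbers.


Let A = 1k, B = 9k.
1k + 9k = 480
10k = 480 → k = 480/10 = 48
A = 1×48 = 48, B = 9×48 = 432
= A = 48, B = 432

A = 48, B = 432


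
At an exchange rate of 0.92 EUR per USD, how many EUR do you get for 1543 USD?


Amount × rate = 1543 × 0.92
= 1419.56 EUR

1419.56 EUR


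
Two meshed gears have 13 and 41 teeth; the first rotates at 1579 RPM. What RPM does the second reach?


Gear ratio = 13:41 = 13:41
RPM_B = RPM_A × (teeth_A / teeth_B)
= 1579 × (13/41)
= 500.7 RPM

500.7 RPM


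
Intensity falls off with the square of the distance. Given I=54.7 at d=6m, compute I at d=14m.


I₁d₁² = I₂d₂²
I₂ = I₁ × (d₁/d₂)²
= 54.7 × (6/14)²
= 54.7 × 36/196
= 1969.2/196
≈ 10.0469

10.0469


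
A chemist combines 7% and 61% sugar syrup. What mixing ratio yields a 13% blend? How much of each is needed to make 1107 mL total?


Let x parts of 7% mix with y parts of 61%.
7x + 61y = 13(x + y)
7x + 61y = 13x + 13y
x(7 - 13) = y(13 - 61)
x/y = (61 - 13)/(13 - 7) = 48/6
Simplify: 8:1
Total parts = 9; one part = 1107/9 = 123.00 mL
7% solution: 8×123.00 = 984.00 mL
61% solution: 1×123.00 = 123.00 mL
= ratio 8:1; 984.00 mL and 123.00 mL

ratio 8:1; 984.00 mL and 123.00 mL


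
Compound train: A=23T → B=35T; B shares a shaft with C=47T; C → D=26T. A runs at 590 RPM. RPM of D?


Stage 1: RPM_B = RPM_A × t_A/t_B = 590 × 23/35 = 13570/35 ≈ 387.71
B and C share a shaft → RPM_C = RPM_B
Stage 2: RPM_D = RPM_C × t_C/t_D = RPM_A × (t_A×t_C)/(t_B×t_D)
Overall ratio = (23×47)/(35×26) = 1081/910
RPM_D = 590 × 1081/910 = 637790/910
≈ 700.87 RPM

700.87 RPM


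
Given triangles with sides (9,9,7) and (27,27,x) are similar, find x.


Scale factor = 27/9 = 3
Missing side = 7 × 3
= 21.0

21.0


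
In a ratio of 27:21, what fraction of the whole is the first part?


Total parts = 27 + 21 = 48
First part: 27/48 = 9/16
= 9/16

9/16


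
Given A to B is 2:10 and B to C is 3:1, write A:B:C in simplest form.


Match B: multiply A:B by 3 → 6:30
Multiply B:C by 10 → 30:10
Combined: 6:30:10
GCD = 2
= 3:15:5

3:15:5


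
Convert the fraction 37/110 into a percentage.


Percentage = (part / whole) × 100
= (37 / 110) × 100
≈ 33.64%

33.64%


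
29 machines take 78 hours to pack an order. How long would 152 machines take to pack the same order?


Inverse proportion: x × y = constant
k = 29 × 78 = 2262
y₂ = k / 152 = 2262 / 152
= 14.88

14.88


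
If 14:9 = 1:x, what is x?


Cross multiply: 14 × x = 9 × 1
14x = 9
x = 9 / 14
= 0.64

0.64


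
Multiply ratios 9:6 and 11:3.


Compound ratio = (9×11) : (6×3)
= 99:18
GCD = 9
= 11:2

11:2


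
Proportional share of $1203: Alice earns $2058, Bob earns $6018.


Total income = 2058 + 6018 = $8076
Alice: $1203 × 2058/8076 = $306.56
Bob: $1203 × 6018/8076 = $896.44
= Alice: $306.56, Bob: $896.44

Alice: $306.56, Bob: $896.44


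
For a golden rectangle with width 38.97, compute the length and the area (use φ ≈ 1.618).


φ = (1 + √5) / 2 ≈ 1.618
Length = width × φ = 38.97 × 1.618 = 63.05346
≈ 63.05
Area = width × length = 38.97 × 63.05346 = 2457.1933362 ≈ 2457.19
= Length: 63.05, Area: 2457.19

Length: 63.05, Area: 2457.19


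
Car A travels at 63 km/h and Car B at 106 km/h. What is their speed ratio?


Ratio = 63:106
GCD = 1
Simplified = 63:106
Time ratio (same distance) = 106:63
Speed ratio = 63:106

63:106


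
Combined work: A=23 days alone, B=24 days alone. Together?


Rate of A = 1/23 per day
Rate of B = 1/24 per day
Combined rate = 1/23 + 1/24 = 47/552 ≈ 0.0851 per day
Days = 1 / combined rate = 552/47
≈ 11.74 days

11.74 days


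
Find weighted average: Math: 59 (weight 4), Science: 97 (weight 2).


Numerator = 59×4 + 97×2
= 236 + 194
= 430
Total weight = 6
Weighted avg = 430/6
= 71.67

71.67


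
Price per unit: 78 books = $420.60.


Unit rate = total / quantity
= 420.60 / 78
= $5.39 per unit

$5.39 per unit


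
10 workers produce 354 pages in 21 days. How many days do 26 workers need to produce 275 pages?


Days ∝ work / workers, so d₂ = d₁ × (m₁/m₂) × (w₂/w₁)
Workers factor (inverse): 10/26 ≈ 0.3846
Work factor (direct): 275/354 ≈ 0.7768
d₂ = 21 × 10/26 × 275/354 = (21 × 10 × 275) / (26 × 354) = 57750/9204
≈ 6.27 days

6.27 days


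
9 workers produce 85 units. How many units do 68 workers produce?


Direct proportion: y/x = constant
k = 85/9 ≈ 9.4444
y₂ = k × 68 = 85 × 68 / 9 = 5780/9
≈ 642.22

642.22


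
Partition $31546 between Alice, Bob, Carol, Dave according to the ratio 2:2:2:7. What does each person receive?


Total parts = 2 + 2 + 2 + 7 = 13
Alice: 31546 × 2/13 = 4853.23
Bob: 31546 × 2/13 = 4853.23
Carol: 31546 × 2/13 = 4853.23
Dave: 31546 × 7/13 = 16986.31
= Alice: $4853.23, Bob: $4853.23, Carol: $4853.23, Dave: $16986.31

Alice: $4853.23, Bob: $4853.23, Carol: $4853.23, Dave: $16986.31


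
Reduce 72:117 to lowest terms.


GCD(72, 117) = 9
72/9 : 117/9
= 8:13

8:13


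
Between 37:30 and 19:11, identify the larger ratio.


37/30 = 1.2333
19/11 = 1.7273
1.2333 < 1.7273, so 37:30 is less
= 19:11

19:11


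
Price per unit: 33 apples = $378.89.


Unit rate = total / quantity
= 378.89 / 33
= $11.48 per unit

$11.48 per unit


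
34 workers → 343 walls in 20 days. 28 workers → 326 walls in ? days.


Days ∝ work / workers, so d₂ = d₁ × (m₁/m₂) × (w₂/w₁)
Workers factor (inverse): 34/28 ≈ 1.2143
Work factor (direct): 326/343 ≈ 0.9504
d₂ = 20 × 34/28 × 326/343 = (20 × 34 × 326) / (28 × 343) = 221680/9604
≈ 23.08 days

23.08 days


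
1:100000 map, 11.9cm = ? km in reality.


Real distance = map distance × scale
= 11.9cm × 100000
= 1190000 cm = 11900.0 m
= 11.900 km

11.900 km


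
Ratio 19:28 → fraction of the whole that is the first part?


Total parts = 19 + 28 = 47
First part: 19/47 = 19/47
= 19/47

19/47


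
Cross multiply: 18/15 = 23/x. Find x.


Cross multiply: 18 × x = 15 × 23
18x = 345
x = 345 / 18
= 19.17

19.17


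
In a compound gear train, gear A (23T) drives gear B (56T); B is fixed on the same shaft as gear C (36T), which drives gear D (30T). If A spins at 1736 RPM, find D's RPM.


Stage 1: RPM_B = RPM_A × t_A/t_B = 1736 × 23/56 = 39928/56 = 713.00
B and C share a shaft → RPM_C = RPM_B
Stage 2: RPM_D = RPM_C × t_C/t_D = RPM_A × (t_A×t_C)/(t_B×t_D)
Overall ratio = (23×36)/(56×30) = 828/1680
RPM_D = 1736 × 828/1680 = 1437408/1680
= 855.60 RPM

855.60 RPM


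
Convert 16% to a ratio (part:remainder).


16% means 16 parts out of 100; remainder = 84
Part : remainder = 16:84
GCD = 4
= 4:21

4:21


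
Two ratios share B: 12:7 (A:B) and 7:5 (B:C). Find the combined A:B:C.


Match B: multiply A:B by 7 → 84:49
Multiply B:C by 7 → 49:35
Combined: 84:49:35
GCD = 7
= 12:7:5

12:7:5


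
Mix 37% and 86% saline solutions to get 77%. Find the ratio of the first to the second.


Let x parts of 37% mix with y parts of 86%.
37x + 86y = 77(x + y)
37x + 86y = 77x + 77y
x(37 - 77) = y(77 - 86)
x/y = (86 - 77)/(77 - 37) = 9/40
Simplify: 9:40
= 9:40

9:40


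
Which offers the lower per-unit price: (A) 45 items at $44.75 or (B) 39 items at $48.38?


Deal A: $44.75/45 = $0.9944/unit
Deal B: $48.38/39 = $1.2405/unit
A is cheaper per unit
= Deal A

Deal A


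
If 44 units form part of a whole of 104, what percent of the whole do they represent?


Percentage = (part / whole) × 100
= (44 / 104) × 100
≈ 42.31%

42.31%


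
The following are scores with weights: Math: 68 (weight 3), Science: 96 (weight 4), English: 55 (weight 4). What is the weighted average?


Numerator = 68×3 + 96×4 + 55×4
= 204 + 384 + 220
= 808
Total weight = 11
Weighted avg = 808/11
= 73.45

73.45


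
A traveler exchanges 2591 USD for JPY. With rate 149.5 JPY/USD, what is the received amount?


Amount × rate = 2591 × 149.5
= 387354.50 JPY

387354.50 JPY


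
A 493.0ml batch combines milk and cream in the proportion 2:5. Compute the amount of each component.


Total parts = 2 + 5 = 7
milk: 493.0 × 2/7 = 140.9ml
cream: 493.0 × 5/7 = 352.1ml
= 140.9ml and 352.1ml

140.9ml and 352.1ml


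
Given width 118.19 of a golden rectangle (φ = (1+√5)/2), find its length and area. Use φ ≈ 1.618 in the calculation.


φ = (1 + √5) / 2 ≈ 1.618
Length = width × φ = 118.19 × 1.618 = 191.23142
≈ 191.23
Area = width × length = 118.19 × 191.23142 = 22601.6415298 ≈ 22601.64
= Length: 191.23, Area: 22601.64

Length: 191.23, Area: 22601.64


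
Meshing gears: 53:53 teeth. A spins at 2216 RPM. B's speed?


Gear ratio = 53:53 = 1:1
RPM_B = RPM_A × (teeth_A / teeth_B)
= 2216 × (53/53)
= 2216.0 RPM

2216.0 RPM


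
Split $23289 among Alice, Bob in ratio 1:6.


Total parts = 1 + 6 = 7
Alice: 23289 × 1/7 = 3327.00
Bob: 23289 × 6/7 = 19962.00
= Alice: $3327.00, Bob: $19962.00

Alice: $3327.00, Bob: $19962.00


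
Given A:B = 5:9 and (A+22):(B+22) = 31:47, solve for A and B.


Let A = 5k, B = 9k.
(5k + 22) / (9k + 22) = 31/47
Cross-multiply: 47(5k + 22) = 31(9k + 22)
235k + 1034 = 279k + 682
235k - 279k = 682 - 1034
-44k = -352
k = -352/-44 = 8
A = 5×8 = 40, B = 9×8 = 72
= A = 40, B = 72

A = 40, B = 72


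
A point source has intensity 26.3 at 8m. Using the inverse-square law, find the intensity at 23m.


I₁d₁² = I₂d₂²
I₂ = I₁ × (d₁/d₂)²
= 26.3 × (8/23)²
= 26.3 × 64/529
= 1683.2/529
≈ 3.1819

3.1819


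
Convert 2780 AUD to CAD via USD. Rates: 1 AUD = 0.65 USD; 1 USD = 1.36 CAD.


Step 1: 2780 AUD × 0.65 = 1807.00 USD
Step 2: 1807.00 USD × 1.36 = 2457.52 CAD
Implied rate AUD→CAD = 0.65 × 1.36 = 0.8840
= 2457.52 CAD

2457.52 CAD


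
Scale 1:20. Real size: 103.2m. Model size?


Model size = real / scale
= 103.2 / 20
= 5.1600 m

5.1600 m


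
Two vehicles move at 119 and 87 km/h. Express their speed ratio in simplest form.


Ratio = 119:87
GCD = 1
Simplified = 119:87
Time ratio (same distance) = 87:119
Speed ratio = 119:87

119:87


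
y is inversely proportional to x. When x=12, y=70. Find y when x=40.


Inverse proportion: x × y = constant
k = 12 × 70 = 840
y₂ = k / 40 = 840 / 40
= 21.00

21.00


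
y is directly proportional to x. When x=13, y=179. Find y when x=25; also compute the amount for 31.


Direct proportion: y/x = constant
k = 179/13 ≈ 13.7692
y at x=25: k × 25 = 179 × 25 / 13 = 4475/13 ≈ 344.23
y at x=31: k × 31 = 179 × 31 / 13 = 5549/13 ≈ 426.85
= 344.23 and 426.85

344.23 and 426.85


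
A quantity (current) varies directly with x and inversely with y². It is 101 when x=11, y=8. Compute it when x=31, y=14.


z = k·x/y²
Solve for k using the known point: k = z·y²/x = 101×64/11 = 6464/11 ≈ 587.6364
Now evaluate at x=31, y=14:
z = k × 31 / 196 = (6464 × 31) / (11 × 196) = 200384/2156
≈ 92.9425

92.9425


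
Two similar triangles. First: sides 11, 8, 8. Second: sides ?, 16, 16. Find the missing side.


Scale factor = 16/8 = 2
Missing side = 11 × 2
= 22.0

22.0


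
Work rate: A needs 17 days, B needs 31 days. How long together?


Rate of A = 1/17 per day
Rate of B = 1/31 per day
Combined rate = 1/17 + 1/31 = 48/527 ≈ 0.0911 per day
Days = 1 / combined rate = 527/48
≈ 10.98 days

10.98 days


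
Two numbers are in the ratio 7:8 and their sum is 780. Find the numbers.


Let A = 7k, B = 8k.
7k + 8k = 780
15k = 780 → k = 780/15 = 52
A = 7×52 = 364, B = 8×52 = 416
= A = 364, B = 416

A = 364, B = 416


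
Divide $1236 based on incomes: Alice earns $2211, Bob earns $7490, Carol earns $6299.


Total income = 2211 + 7490 + 6299 = $16000
Alice: $1236 × 2211/16000 = $170.80
Bob: $1236 × 7490/16000 = $578.60
Carol: $1236 × 6299/16000 = $486.60
= Alice: $170.80, Bob: $578.60, Carol: $486.60

Alice: $170.80, Bob: $578.60, Carol: $486.60


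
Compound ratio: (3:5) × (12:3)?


Compound ratio = (3×12) : (5×3)
= 36:15
GCD = 3
= 12:5

12:5


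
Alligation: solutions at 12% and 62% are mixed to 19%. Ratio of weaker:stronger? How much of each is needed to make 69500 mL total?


Let x parts of 12% mix with y parts of 62%.
12x + 62y = 19(x + y)
12x + 62y = 19x + 19y
x(12 - 19) = y(19 - 62)
x/y = (62 - 19)/(19 - 12) = 43/7
Simplify: 43:7
Total parts = 50; one part = 69500/50 = 1390.00 mL
12% solution: 43×1390.00 = 59770.00 mL
62% solution: 7×1390.00 = 9730.00 mL
= ratio 43:7; 59770.00 mL and 9730.00 mL

ratio 43:7; 59770.00 mL and 9730.00 mL


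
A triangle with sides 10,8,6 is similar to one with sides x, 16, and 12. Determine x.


Scale factor = 16/8 = 2
Missing side = 10 × 2
= 20.0

20.0


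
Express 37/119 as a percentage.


Percentage = (part / whole) × 100
= (37 / 119) × 100
≈ 31.09%

31.09%


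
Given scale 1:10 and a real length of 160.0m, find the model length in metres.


Model size = real / scale
= 160.0 / 10
= 16.0000 m

16.0000 m


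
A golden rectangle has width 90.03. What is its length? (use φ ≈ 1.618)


φ = (1 + √5) / 2 ≈ 1.618
Length = width × φ = 90.03 × 1.618 = 145.66854
≈ 145.67

145.67


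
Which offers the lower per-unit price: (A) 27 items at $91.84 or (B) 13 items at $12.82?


Deal A: $91.84/27 = $3.4015/unit
Deal B: $12.82/13 = $0.9862/unit
B is cheaper per unit
= Deal B

Deal B


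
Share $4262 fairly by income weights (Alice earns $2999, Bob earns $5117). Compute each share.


Total income = 2999 + 5117 = $8116
Alice: $4262 × 2999/8116 = $1574.88
Bob: $4262 × 5117/8116 = $2687.12
= Alice: $1574.88, Bob: $2687.12

Alice: $1574.88, Bob: $2687.12


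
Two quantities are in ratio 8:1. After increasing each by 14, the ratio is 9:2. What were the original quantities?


Let A = 8k, B = 1k.
(8k + 14) / (1k + 14) = 9/2
Cross-multiply: 2(8k + 14) = 9(1k + 14)
16k + 28 = 9k + 126
16k - 9k = 126 - 28
7k = 98
k = 98/7 = 14
A = 8×14 = 112, B = 1×14 = 14
= A = 112, B = 14

A = 112, B = 14


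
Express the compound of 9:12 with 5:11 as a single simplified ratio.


Compound ratio = (9×5) : (12×11)
= 45:132
GCD = 3
= 15:44

15:44


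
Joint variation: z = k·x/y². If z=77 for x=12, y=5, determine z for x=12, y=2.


z = k·x/y²
Solve for k using the known point: k = z·y²/x = 77×25/12 = 1925/12 ≈ 160.4167
Now evaluate at x=12, y=2:
z = k × 12 / 4 = (1925 × 12) / (12 × 4) = 23100/48
= 481.2500

481.2500


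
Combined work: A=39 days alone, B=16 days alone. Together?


Rate of A = 1/39 per day
Rate of B = 1/16 per day
Combined rate = 1/39 + 1/16 = 55/624 ≈ 0.0881 per day
Days = 1 / combined rate = 624/55
≈ 11.35 days

11.35 days


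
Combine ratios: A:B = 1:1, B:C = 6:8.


Match B: multiply A:B by 6 → 6:6
Multiply B:C by 1 → 6:8
Combined: 6:6:8
GCD = 2
= 3:3:4

3:3:4


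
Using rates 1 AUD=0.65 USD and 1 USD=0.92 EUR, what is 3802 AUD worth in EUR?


Step 1: 3802 AUD × 0.65 = 2471.30 USD
Step 2: 2471.30 USD × 0.92 = 2273.60 EUR
Implied rate AUD→EUR = 0.65 × 0.92 = 0.5980
= 2273.60 EUR

2273.60 EUR


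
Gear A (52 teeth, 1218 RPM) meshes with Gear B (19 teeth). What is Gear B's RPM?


Gear ratio = 52:19 = 52:19
RPM_B = RPM_A × (teeth_A / teeth_B)
= 1218 × (52/19)
= 3333.5 RPM

3333.5 RPM


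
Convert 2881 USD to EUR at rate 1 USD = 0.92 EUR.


Amount × rate = 2881 × 0.92
= 2650.52 EUR

2650.52 EUR


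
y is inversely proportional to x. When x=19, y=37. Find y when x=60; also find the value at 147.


Inverse proportion: x × y = constant
k = 19 × 37 = 703
At x=60: k/60 = 11.72
At x=147: k/147 = 4.78
= 11.72 and 4.78

11.72 and 4.78


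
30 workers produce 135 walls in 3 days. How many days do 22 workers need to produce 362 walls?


Days ∝ work / workers, so d₂ = d₁ × (m₁/m₂) × (w₂/w₁)
Workers factor (inverse): 30/22 ≈ 1.3636
Work factor (direct): 362/135 ≈ 2.6815
d₂ = 3 × 30/22 × 362/135 = (3 × 30 × 362) / (22 × 135) = 32580/2970
≈ 10.97 days

10.97 days


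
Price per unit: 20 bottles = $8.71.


Unit rate = total / quantity
= 8.71 / 20
= $0.44 per unit

$0.44 per unit


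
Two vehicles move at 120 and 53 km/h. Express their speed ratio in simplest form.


Ratio = 120:53
GCD = 1
Simplified = 120:53
Time ratio (same distance) = 53:120
Speed ratio = 120:53

120:53


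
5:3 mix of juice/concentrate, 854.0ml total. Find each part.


Total parts = 5 + 3 = 8
juice: 854.0 × 5/8 = 533.8ml
concentrate: 854.0 × 3/8 = 320.3ml
= 533.8ml and 320.3ml

533.8ml and 320.3ml


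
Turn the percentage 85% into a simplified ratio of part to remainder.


85% means 85 parts out of 100; remainder = 15
Part : remainder = 85:15
GCD = 5
= 17:3

17:3


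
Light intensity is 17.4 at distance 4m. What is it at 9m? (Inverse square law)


I₁d₁² = I₂d₂²
I₂ = I₁ × (d₁/d₂)²
= 17.4 × (4/9)²
= 17.4 × 16/81
= 278.4/81
≈ 3.4370

3.4370


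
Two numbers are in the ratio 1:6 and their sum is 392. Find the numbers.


Let A = 1k, B = 6k.
1k + 6k = 392
7k = 392 → k = 392/7 = 56
A = 1×56 = 56, B = 6×56 = 336
= A = 56, B = 336

A = 56, B = 336


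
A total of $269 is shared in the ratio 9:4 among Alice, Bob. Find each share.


Total parts = 9 + 4 = 13
Alice: 269 × 9/13 = 186.23
Bob: 269 × 4/13 = 82.77
= Alice: $186.23, Bob: $82.77

Alice: $186.23, Bob: $82.77


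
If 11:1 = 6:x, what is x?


Cross multiply: 11 × x = 1 × 6
11x = 6
x = 6 / 11
= 0.55

0.55


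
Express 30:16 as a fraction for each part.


Total parts = 30 + 16 = 46
First part: 30/46 = 15/23
Second part: 16/46 = 8/23
= 15/23 and 8/23

15/23 and 8/23


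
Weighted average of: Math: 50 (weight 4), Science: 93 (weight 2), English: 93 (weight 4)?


Numerator = 50×4 + 93×2 + 93×4
= 200 + 186 + 372
= 758
Total weight = 10
Weighted avg = 758/10
= 75.80

75.80


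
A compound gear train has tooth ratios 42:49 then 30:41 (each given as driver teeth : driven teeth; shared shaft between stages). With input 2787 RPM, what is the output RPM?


Stage 1: RPM_B = RPM_A × t_A/t_B = 2787 × 42/49 = 117054/49 ≈ 2388.86
B and C share a shaft → RPM_C = RPM_B
Stage 2: RPM_D = RPM_C × t_C/t_D = RPM_A × (t_A×t_C)/(t_B×t_D)
Overall ratio = (42×30)/(49×41) = 1260/2009
RPM_D = 2787 × 1260/2009 = 3511620/2009
≈ 1747.94 RPM

1747.94 RPM


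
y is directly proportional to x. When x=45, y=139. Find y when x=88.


Direct proportion: y/x = constant
k = 139/45 ≈ 3.0889
y₂ = k × 88 = 139 × 88 / 45 = 12232/45
≈ 271.82

271.82


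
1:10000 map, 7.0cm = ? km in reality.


Real distance = map distance × scale
= 7.0cm × 10000
= 70000 cm = 700.0 m
= 0.700 km

0.700 km


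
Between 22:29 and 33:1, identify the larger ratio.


22/29 = 0.7586
33/1 = 33.0000
0.7586 < 33.0000, so 22:29 is less
= 33:1

33:1


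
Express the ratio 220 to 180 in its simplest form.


GCD(220, 180) = 20
220/20 : 180/20
= 11:9

11:9


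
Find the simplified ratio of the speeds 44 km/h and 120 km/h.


Ratio = 44:120
GCD = 4
Simplified = 11:30
Time ratio (same distance) = 30:11
Speed ratio = 11:30

11:30


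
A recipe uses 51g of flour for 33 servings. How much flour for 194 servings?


Direct proportion: y/x = constant
k = 51/33 ≈ 1.5455
y₂ = k × 194 = 51 × 194 / 33 = 9894/33
≈ 299.82

299.82


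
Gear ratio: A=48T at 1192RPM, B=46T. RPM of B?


Gear ratio = 48:46 = 24:23
RPM_B = RPM_A × (teeth_A / teeth_B)
= 1192 × (48/46)
= 1243.8 RPM

1243.8 RPM


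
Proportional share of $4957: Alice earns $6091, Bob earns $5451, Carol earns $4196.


Total income = 6091 + 5451 + 4196 = $15738
Alice: $4957 × 6091/15738 = $1918.48
Bob: $4957 × 5451/15738 = $1716.90
Carol: $4957 × 4196/15738 = $1321.61
= Alice: $1918.48, Bob: $1716.90, Carol: $1321.61

Alice: $1918.48, Bob: $1716.90, Carol: $1321.61


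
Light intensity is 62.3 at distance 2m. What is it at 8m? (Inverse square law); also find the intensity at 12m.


I₁d₁² = I₂d₂²
I at 8m = 62.3 × (2/8)² = 62.3 × 4/64 = 249.2/64 ≈ 3.8938
I at 12m = 62.3 × (2/12)² = 62.3 × 4/144 = 249.2/144 ≈ 1.7306
= 3.8938 and 1.7306

3.8938 and 1.7306
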